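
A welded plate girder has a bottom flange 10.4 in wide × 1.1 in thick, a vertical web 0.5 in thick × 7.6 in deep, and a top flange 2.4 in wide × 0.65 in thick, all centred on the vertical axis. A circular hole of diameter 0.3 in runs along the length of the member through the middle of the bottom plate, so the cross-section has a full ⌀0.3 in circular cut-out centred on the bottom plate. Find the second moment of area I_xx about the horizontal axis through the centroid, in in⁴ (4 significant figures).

I_xx ≈ 150.5 in⁴

Decompose the section into non-overlapping parts with the origin at the bottom-left of its bounding rectangle.
Bottom plate: 10.4 × 1.1, A = 11.44 in², y = 0.55 in, Ī = 1.15353 in⁴.
Web plate: 0.5 × 7.6, A = 3.8 in², y = 4.9 in, Ī = 18.2907 in⁴.
Top plate: 2.4 × 0.65, A = 1.56 in², y = 9.025 in, Ī = 0.054925 in⁴.
Hole (subtracted): ⌀0.3, A = 0.0706858 in², y = 0.55 in, Ī = 0.000397608 in⁴.
Centroid: ȳ = ΣA·y / ΣA = 2.32838 in.
Transfer each piece to the horizontal axis through the centroid using Ī + A·d² with d = y − 2.32838:
  bottom plate: d = -1.77838 in → contributes +37.3339 in⁴
  web plate: d = 2.57162 in → contributes +43.421 in⁴
  top plate: d = 6.69662 in → contributes +70.0128 in⁴
  hole: d = -1.77838 in → contributes −0.22395 in⁴
Total I = 150.544 in⁴.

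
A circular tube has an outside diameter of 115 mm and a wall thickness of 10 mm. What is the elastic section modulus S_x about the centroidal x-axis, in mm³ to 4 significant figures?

S_x ≈ 7.978 × 10⁴ mm³

Decompose the section into non-overlapping parts with the origin at the bottom-left of its bounding rectangle.
Outer circle: ⌀115, A = 10386.9 mm², y = 57.5 mm, Ī = 8 585 414 mm⁴.
Bore (subtracted): ⌀95, A = 7088.22 mm², y = 57.5 mm, Ī = 3 998 198 mm⁴.
By symmetry the centroid is at mid-height, ȳ = 57.5 mm.
All pieces are centred on the centroidal x-axis, so I = ΣĪ (holes subtracted) = 4 587 216 mm⁴.
Extreme fibre distance c = 57.5 mm; S = I/c = 79777.7 mm³.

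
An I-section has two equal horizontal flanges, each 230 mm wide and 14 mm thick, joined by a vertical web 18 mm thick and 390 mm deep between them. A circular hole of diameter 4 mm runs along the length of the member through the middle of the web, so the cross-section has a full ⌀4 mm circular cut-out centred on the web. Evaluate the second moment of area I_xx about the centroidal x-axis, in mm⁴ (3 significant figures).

Decompose the section into non-overlapping parts with the origin at the bottom-left of its bounding rectangle.
Bottom flange: 230 × 14, A = 3 220 mm², y = 7 mm, Ī = 52 593 mm⁴.
Web: 18 × 390, A = 7 020 mm², y = 209 mm, Ī = 88 978 500 mm⁴.
Top flange: 230 × 14, A = 3 220 mm², y = 411 mm, Ī = 52 593 mm⁴.
Hole (subtracted): ⌀4, A = 12.566 mm², y = 209 mm, Ī = 12.566 mm⁴.
By symmetry the centroid is at mid-height, ȳ = 209 mm.
Transfer each piece to the centroidal x-axis using Ī + A·d² with d = y − 209:
  bottom flange: d = -202 mm → contributes +131 441 473 mm⁴
  web: d = 0 mm → contributes +88 978 500 mm⁴
  top flange: d = 202 mm → contributes +131 441 473 mm⁴
  hole: d = 0 mm → contributes −12.566 mm⁴
Total I = 351 861 434 mm⁴.

I_xx ≈ 3.52 × 10⁸ mm⁴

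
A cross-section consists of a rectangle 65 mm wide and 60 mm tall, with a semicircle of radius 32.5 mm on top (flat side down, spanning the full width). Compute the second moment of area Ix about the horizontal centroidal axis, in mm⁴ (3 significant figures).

Break the section into simple shapes (no overlaps), measuring from the bottom-left corner of the bounding box.
Rectangular body: 65 × 60, A = 3 900 mm², y = 30 mm, Ī = 1 170 000 mm⁴.
Semicircular cap: semicircle r = 32.5, A = 1659.2 mm², y = 73.793 mm, Ī = 122 452 mm⁴.
Centroid: ȳ = ΣA·y / ΣA = 43.07 mm.
Transfer each piece to the horizontal centroidal axis using Ī + A·d² with d = y − 43.07:
  rectangular body: d = -13.07 mm → contributes +1 836 252 mm⁴
  semicircular cap: d = 30.723 mm → contributes +1 688 541 mm⁴
Total I = 3 524 792 mm⁴.

Ix ≈ 3.52 × 10⁶ mm⁴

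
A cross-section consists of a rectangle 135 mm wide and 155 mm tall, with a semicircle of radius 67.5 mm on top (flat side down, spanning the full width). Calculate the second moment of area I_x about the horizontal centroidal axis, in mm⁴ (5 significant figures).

Decompose the section into non-overlapping parts with the origin at the bottom-left of its bounding rectangle.
Rectangular body: 135 × 155, A = 20 925 mm², y = 77.5 mm, Ī = 41 893 594 mm⁴.
Semicircular cap: semicircle r = 67.5, A = 7156.941 mm², y = 183.6479 mm, Ī = 2 278 490 mm⁴.
Centroid: ȳ = ΣA·y / ΣA = 104.5528 mm.
Transfer each piece to the horizontal centroidal axis using Ī + A·d² with d = y − 104.5528:
  rectangular body: d = -27.05277 mm → contributes +57 207 599 mm⁴
  semicircular cap: d = 79.09512 mm → contributes +47 052 588 mm⁴
Total I = 104 260 188 mm⁴.

I_x ≈ 1.0426 × 10⁸ mm⁴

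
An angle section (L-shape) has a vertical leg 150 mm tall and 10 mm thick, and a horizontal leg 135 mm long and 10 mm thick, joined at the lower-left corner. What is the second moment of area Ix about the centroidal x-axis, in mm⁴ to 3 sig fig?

Decompose the section into non-overlapping parts with the origin at the bottom-left of its bounding rectangle.
Vertical leg: 10 × 150, A = 1 500 mm², y = 75 mm, Ī = 2 812 500 mm⁴.
Horizontal leg (remainder): 125 × 10, A = 1 250 mm², y = 5 mm, Ī = 10 417 mm⁴.
Centroid: ȳ = ΣA·y / ΣA = 43.182 mm.
Transfer each piece to the centroidal x-axis using Ī + A·d² with d = y − 43.182:
  vertical leg: d = 31.818 mm → contributes +4 331 095 mm⁴
  horizontal leg (remainder): d = -38.182 mm → contributes +1 832 731 mm⁴
Total I = 6 163 826 mm⁴.

Ix ≈ 6.16 × 10⁶ mm⁴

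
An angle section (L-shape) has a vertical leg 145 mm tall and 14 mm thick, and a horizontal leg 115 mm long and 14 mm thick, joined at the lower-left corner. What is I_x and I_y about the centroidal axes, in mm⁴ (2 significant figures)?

Decompose the section into non-overlapping parts with the origin at the bottom-left of its bounding rectangle.
Vertical leg: 14 × 145, A = 2 030 mm², y = 72.5 mm, Ī = 3 556 729 mm⁴.
Horizontal leg (remainder): 101 × 14, A = 1 414 mm², y = 7 mm, Ī = 23 095 mm⁴.
Centroid: ȳ = ΣA·y / ΣA = 45.61 mm.
Transfer each piece to the centroidal x-axis using Ī + A·d² with d = y − 45.61:
  vertical leg: d = 26.89 mm → contributes +5 024 814 mm⁴
  horizontal leg (remainder): d = -38.61 mm → contributes +2 130 742 mm⁴
Total I = 7 155 556 mm⁴.
For the y-axis: x̄ = 30.61 mm.
Repeating about the centroidal y-axis gives I_y = 3 990 786 mm⁴.

I_x ≈ 7.2 × 10⁶ mm⁴, I_y ≈ 4.0 × 10⁶ mm⁴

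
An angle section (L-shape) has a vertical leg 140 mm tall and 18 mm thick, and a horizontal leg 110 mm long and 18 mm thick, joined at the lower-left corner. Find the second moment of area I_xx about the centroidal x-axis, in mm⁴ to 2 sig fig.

I_xx ≈ 7.9 × 10⁶ mm⁴

Break the section into simple shapes (no overlaps), measuring from the bottom-left corner of the bounding box.
Vertical leg: 18 × 140, A = 2 520 mm², y = 70 mm, Ī = 4 116 000 mm⁴.
Horizontal leg (remainder): 92 × 18, A = 1 656 mm², y = 9 mm, Ī = 44 712 mm⁴.
Centroid: ȳ = ΣA·y / ΣA = 45.81 mm.
Transfer each piece to the centroidal x-axis using Ī + A·d² with d = y − 45.81:
  vertical leg: d = 24.19 mm → contributes +5 590 551 mm⁴
  horizontal leg (remainder): d = -36.81 mm → contributes +2 288 594 mm⁴
Total I = 7 879 146 mm⁴.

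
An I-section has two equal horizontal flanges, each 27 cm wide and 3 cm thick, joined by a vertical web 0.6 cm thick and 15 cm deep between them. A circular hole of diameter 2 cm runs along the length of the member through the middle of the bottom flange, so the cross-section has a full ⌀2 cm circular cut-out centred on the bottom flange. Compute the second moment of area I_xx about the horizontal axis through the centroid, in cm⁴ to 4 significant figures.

I_xx ≈ 1.315 × 10⁴ cm⁴

Treat the section as a set of non-overlapping primitives; coordinates are from the bounding-box lower-left.
Bottom flange: 27 × 3, A = 81 cm², y = 1.5 cm, Ī = 60.75 cm⁴.
Web: 0.6 × 15, A = 9 cm², y = 10.5 cm, Ī = 168.75 cm⁴.
Top flange: 27 × 3, A = 81 cm², y = 19.5 cm, Ī = 60.75 cm⁴.
Hole (subtracted): ⌀2, A = 3.14159 cm², y = 1.5 cm, Ī = 0.785398 cm⁴.
Centroid: ȳ = ΣA·y / ΣA = 10.6684 cm.
Transfer each piece to the horizontal axis through the centroid using Ī + A·d² with d = y − 10.6684:
  bottom flange: d = -9.16844 cm → contributes +6869.64 cm⁴
  web: d = -0.168442 cm → contributes +169.005 cm⁴
  top flange: d = 8.83156 cm → contributes +6378.46 cm⁴
  hole: d = -9.16844 cm → contributes −264.869 cm⁴
Total I = 13152.2 cm⁴.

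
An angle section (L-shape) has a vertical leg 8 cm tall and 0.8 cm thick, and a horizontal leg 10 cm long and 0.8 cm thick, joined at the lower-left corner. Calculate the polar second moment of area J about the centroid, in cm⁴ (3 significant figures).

Split into non-overlapping primitives; take the origin at the lower-left of the bounding box.
Vertical leg: 0.8 × 8, A = 6.4 cm², y = 4 cm, Ī = 34.133 cm⁴.
Horizontal leg (remainder): 9.2 × 0.8, A = 7.36 cm², y = 0.4 cm, Ī = 0.39253 cm⁴.
Centroid: ȳ = ΣA·y / ΣA = 2.0744 cm.
Transfer each piece to the centroidal x-axis using Ī + A·d² with d = y − 2.0744:
  vertical leg: d = 1.9256 cm → contributes +57.864 cm⁴
  horizontal leg (remainder): d = -1.6744 cm → contributes +21.028 cm⁴
Total I = 78.891 cm⁴.
For the y-axis: x̄ = 3.0744 cm.
Repeating about the centroidal y-axis gives I_y = 137.84 cm⁴.
Polar second moment: J = I_x + I_y = 216.73 cm⁴.

J ≈ 217 cm⁴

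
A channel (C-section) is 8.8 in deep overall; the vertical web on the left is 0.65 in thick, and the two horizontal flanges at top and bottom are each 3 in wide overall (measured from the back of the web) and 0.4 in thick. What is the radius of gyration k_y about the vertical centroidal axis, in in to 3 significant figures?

k_y ≈ 0.748 in

Break the section into simple shapes (no overlaps), measuring from the bottom-left corner of the bounding box.
Web: 0.65 × 8.8, A = 5.72 in², x = 0.325 in, Ī = 0.20139 in⁴.
Top flange (beyond web): 2.35 × 0.4, A = 0.94 in², x = 1.825 in, Ī = 0.4326 in⁴.
Bottom flange (beyond web): 2.35 × 0.4, A = 0.94 in², x = 1.825 in, Ī = 0.4326 in⁴.
Centroid: x̄ = ΣA·x / ΣA = 0.69605 in.
Transfer each piece to the vertical centroidal axis using Ī + A·d² with d = x − 0.69605:
  web: d = -0.37105 in → contributes +0.98892 in⁴
  top flange (beyond web): d = 1.1289 in → contributes +1.6306 in⁴
  bottom flange (beyond web): d = 1.1289 in → contributes +1.6306 in⁴
Total I = 4.2502 in⁴.
Radius of gyration: k = √(I/A) = √(4.2502 / 7.6) = 0.74782 in.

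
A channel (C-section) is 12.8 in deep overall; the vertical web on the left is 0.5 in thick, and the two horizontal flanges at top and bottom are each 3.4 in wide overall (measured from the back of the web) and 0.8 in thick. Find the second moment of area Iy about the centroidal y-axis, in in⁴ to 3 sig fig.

Treat the section as a set of non-overlapping primitives; coordinates are from the bounding-box lower-left.
Web: 0.5 × 12.8, A = 6.4 in², x = 0.25 in, Ī = 0.13333 in⁴.
Top flange (beyond web): 2.9 × 0.8, A = 2.32 in², x = 1.95 in, Ī = 1.6259 in⁴.
Bottom flange (beyond web): 2.9 × 0.8, A = 2.32 in², x = 1.95 in, Ī = 1.6259 in⁴.
Centroid: x̄ = ΣA·x / ΣA = 0.96449 in.
Transfer each piece to the centroidal y-axis using Ī + A·d² with d = x − 0.96449:
  web: d = -0.71449 in → contributes +3.4005 in⁴
  top flange (beyond web): d = 0.98551 in → contributes +3.8792 in⁴
  bottom flange (beyond web): d = 0.98551 in → contributes +3.8792 in⁴
Total I = 11.159 in⁴.

Iy ≈ 11.2 in⁴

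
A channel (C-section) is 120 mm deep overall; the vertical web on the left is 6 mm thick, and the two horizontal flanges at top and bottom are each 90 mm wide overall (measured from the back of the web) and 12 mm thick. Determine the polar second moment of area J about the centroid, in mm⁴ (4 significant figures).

Treat the section as a set of non-overlapping primitives; coordinates are from the bounding-box lower-left.
Web: 6 × 120, A = 720 mm², y = 60 mm, Ī = 864 000 mm⁴.
Top flange (beyond web): 84 × 12, A = 1 008 mm², y = 114 mm, Ī = 12 096 mm⁴.
Bottom flange (beyond web): 84 × 12, A = 1 008 mm², y = 6 mm, Ī = 12 096 mm⁴.
By symmetry the centroid is at mid-height, ȳ = 60 mm.
Transfer each piece to the centroidal x-axis using Ī + A·d² with d = y − 60:
  web: d = 0 mm → contributes +864 000 mm⁴
  top flange (beyond web): d = 54 mm → contributes +2 951 424 mm⁴
  bottom flange (beyond web): d = -54 mm → contributes +2 951 424 mm⁴
Total I = 6 766 848 mm⁴.
For the y-axis: x̄ = 36.1579 mm.
Repeating about the centroidal y-axis gives I_y = 2 261 884 mm⁴.
Polar second moment: J = I_x + I_y = 9 028 732 mm⁴.

J ≈ 9.029 × 10⁶ mm⁴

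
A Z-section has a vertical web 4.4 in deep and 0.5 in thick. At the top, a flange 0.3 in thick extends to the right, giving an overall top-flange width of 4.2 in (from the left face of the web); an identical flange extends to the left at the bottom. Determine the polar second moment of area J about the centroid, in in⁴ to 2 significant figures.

Treat the section as a set of non-overlapping primitives; coordinates are from the bounding-box lower-left.
Web: 0.5 × 4.4, A = 2.2 in², y = 2.2 in, Ī = 3.549 in⁴.
Top flange (beyond web): 3.7 × 0.3, A = 1.11 in², y = 4.25 in, Ī = 0.008325 in⁴.
Bottom flange (beyond web): 3.7 × 0.3, A = 1.11 in², y = 0.15 in, Ī = 0.008325 in⁴.
Centroid: ȳ = ΣA·y / ΣA = 2.2 in.
Transfer each piece to the centroidal x-axis using Ī + A·d² with d = y − 2.2:
  web: d = 0 in → contributes +3.549 in⁴
  top flange (beyond web): d = 2.05 in → contributes +4.673 in⁴
  bottom flange (beyond web): d = -2.05 in → contributes +4.673 in⁴
Total I = 12.9 in⁴.
For the y-axis: x̄ = 3.95 in.
Repeating about the centroidal y-axis gives I_y = 12.37 in⁴.
Polar second moment: J = I_x + I_y = 25.26 in⁴.

J ≈ 25 in⁴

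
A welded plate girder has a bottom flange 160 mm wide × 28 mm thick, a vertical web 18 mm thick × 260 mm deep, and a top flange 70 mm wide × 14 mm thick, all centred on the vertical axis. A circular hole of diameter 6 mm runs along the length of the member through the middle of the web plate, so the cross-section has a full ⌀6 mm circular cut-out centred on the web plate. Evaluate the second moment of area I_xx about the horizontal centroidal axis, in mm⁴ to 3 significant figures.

Split into non-overlapping primitives; take the origin at the lower-left of the bounding box.
Bottom plate: 160 × 28, A = 4 480 mm², y = 14 mm, Ī = 292 693 mm⁴.
Web plate: 18 × 260, A = 4 680 mm², y = 158 mm, Ī = 26 364 000 mm⁴.
Top plate: 70 × 14, A = 980 mm², y = 295 mm, Ī = 16 007 mm⁴.
Hole (subtracted): ⌀6, A = 28.274 mm², y = 158 mm, Ī = 63.617 mm⁴.
Centroid: ȳ = ΣA·y / ΣA = 107.48 mm.
Transfer each piece to the horizontal centroidal axis using Ī + A·d² with d = y − 107.48:
  bottom plate: d = -93.478 mm → contributes +39 439 926 mm⁴
  web plate: d = 50.522 mm → contributes +38 309 356 mm⁴
  top plate: d = 187.52 mm → contributes +34 477 050 mm⁴
  hole: d = 50.522 mm → contributes −72 232 mm⁴
Total I = 112 154 100 mm⁴.

I_xx ≈ 1.12 × 10⁸ mm⁴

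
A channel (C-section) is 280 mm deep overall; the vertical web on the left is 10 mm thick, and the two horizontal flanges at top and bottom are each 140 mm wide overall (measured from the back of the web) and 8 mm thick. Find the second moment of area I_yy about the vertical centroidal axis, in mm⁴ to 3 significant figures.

I_yy ≈ 8.80 × 10⁶ mm⁴

Break the section into simple shapes (no overlaps), measuring from the bottom-left corner of the bounding box.
Web: 10 × 280, A = 2 800 mm², x = 5 mm, Ī = 23 333 mm⁴.
Top flange (beyond web): 130 × 8, A = 1 040 mm², x = 75 mm, Ī = 1 464 667 mm⁴.
Bottom flange (beyond web): 130 × 8, A = 1 040 mm², x = 75 mm, Ī = 1 464 667 mm⁴.
Centroid: x̄ = ΣA·x / ΣA = 34.836 mm.
Transfer each piece to the vertical centroidal axis using Ī + A·d² with d = x − 34.836:
  web: d = -29.836 mm → contributes +2 515 868 mm⁴
  top flange (beyond web): d = 40.164 mm → contributes +3 142 334 mm⁴
  bottom flange (beyond web): d = 40.164 mm → contributes +3 142 334 mm⁴
Total I = 8 800 536 mm⁴.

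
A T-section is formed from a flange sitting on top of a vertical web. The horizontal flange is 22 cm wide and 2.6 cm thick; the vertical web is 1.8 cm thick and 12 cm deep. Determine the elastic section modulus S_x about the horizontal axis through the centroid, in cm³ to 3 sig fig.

Break the section into simple shapes (no overlaps), measuring from the bottom-left corner of the bounding box.
Flange: 22 × 2.6, A = 57.2 cm², y = 13.3 cm, Ī = 32.223 cm⁴.
Web: 1.8 × 12, A = 21.6 cm², y = 6 cm, Ī = 259.2 cm⁴.
Centroid: ȳ = ΣA·y / ΣA = 11.299 cm.
Transfer each piece to the horizontal axis through the centroid using Ī + A·d² with d = y − 11.299:
  flange: d = 2.001 cm → contributes +261.26 cm⁴
  web: d = -5.299 cm → contributes +865.71 cm⁴
Total I = 1 127 cm⁴.
Extreme fibre distance c = 11.299 cm; S = I/c = 99.741 cm³.

S_x ≈ 99.7 cm³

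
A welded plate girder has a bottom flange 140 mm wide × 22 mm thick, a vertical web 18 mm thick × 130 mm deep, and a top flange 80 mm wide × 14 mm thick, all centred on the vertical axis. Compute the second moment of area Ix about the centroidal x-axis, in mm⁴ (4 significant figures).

Ix ≈ 2.343 × 10⁷ mm⁴

Break the section into simple shapes (no overlaps), measuring from the bottom-left corner of the bounding box.
Bottom plate: 140 × 22, A = 3 080 mm², y = 11 mm, Ī = 124 227 mm⁴.
Web plate: 18 × 130, A = 2 340 mm², y = 87 mm, Ī = 3 295 500 mm⁴.
Top plate: 80 × 14, A = 1 120 mm², y = 159 mm, Ī = 18293.3 mm⁴.
Centroid: ȳ = ΣA·y / ΣA = 63.5382 mm.
Transfer each piece to the centroidal x-axis using Ī + A·d² with d = y − 63.5382:
  bottom plate: d = -52.5382 mm → contributes +8 625 844 mm⁴
  web plate: d = 23.4618 mm → contributes +4 583 564 mm⁴
  top plate: d = 95.4618 mm → contributes +10 224 798 mm⁴
Total I = 23 434 205 mm⁴.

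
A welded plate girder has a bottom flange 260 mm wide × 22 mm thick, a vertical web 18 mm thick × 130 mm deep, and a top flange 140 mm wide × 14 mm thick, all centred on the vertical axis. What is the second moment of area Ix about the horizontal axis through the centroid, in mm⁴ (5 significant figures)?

Treat the section as a set of non-overlapping primitives; coordinates are from the bounding-box lower-left.
Bottom plate: 260 × 22, A = 5 720 mm², y = 11 mm, Ī = 230706.7 mm⁴.
Web plate: 18 × 130, A = 2 340 mm², y = 87 mm, Ī = 3 295 500 mm⁴.
Top plate: 140 × 14, A = 1 960 mm², y = 159 mm, Ī = 32013.33 mm⁴.
Centroid: ȳ = ΣA·y / ΣA = 57.6986 mm.
Transfer each piece to the horizontal axis through the centroid using Ī + A·d² with d = y − 57.6986:
  bottom plate: d = -46.6986 mm → contributes +12 704 651 mm⁴
  web plate: d = 29.3014 mm → contributes +5 304 558 mm⁴
  top plate: d = 101.3014 mm → contributes +20 145 481 mm⁴
Total I = 38 154 690 mm⁴.

Ix ≈ 3.8155 × 10⁷ mm⁴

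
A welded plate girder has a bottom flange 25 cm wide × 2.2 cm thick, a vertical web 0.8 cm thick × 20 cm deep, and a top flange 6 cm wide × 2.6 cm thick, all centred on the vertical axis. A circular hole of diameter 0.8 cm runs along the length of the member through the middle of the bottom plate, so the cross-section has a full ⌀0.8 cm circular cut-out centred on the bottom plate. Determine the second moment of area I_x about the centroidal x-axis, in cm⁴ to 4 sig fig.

I_x ≈ 7137 cm⁴

Treat the section as a set of non-overlapping primitives; coordinates are from the bounding-box lower-left.
Bottom plate: 25 × 2.2, A = 55 cm², y = 1.1 cm, Ī = 22.1833 cm⁴.
Web plate: 0.8 × 20, A = 16 cm², y = 12.2 cm, Ī = 533.333 cm⁴.
Top plate: 6 × 2.6, A = 15.6 cm², y = 23.5 cm, Ī = 8.788 cm⁴.
Hole (subtracted): ⌀0.8, A = 0.502655 cm², y = 1.1 cm, Ī = 0.0201062 cm⁴.
Centroid: ȳ = ΣA·y / ΣA = 7.22144 cm.
Transfer each piece to the centroidal x-axis using Ī + A·d² with d = y − 7.22144:
  bottom plate: d = -6.12144 cm → contributes +2083.15 cm⁴
  web plate: d = 4.97856 cm → contributes +929.91 cm⁴
  top plate: d = 16.2786 cm → contributes +4142.65 cm⁴
  hole: d = -6.12144 cm → contributes −18.8556 cm⁴
Total I = 7136.86 cm⁴.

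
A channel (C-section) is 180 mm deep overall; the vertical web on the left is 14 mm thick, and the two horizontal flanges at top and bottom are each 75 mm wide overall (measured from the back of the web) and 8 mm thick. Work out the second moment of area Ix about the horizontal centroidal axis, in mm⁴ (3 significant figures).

Split into non-overlapping primitives; take the origin at the lower-left of the bounding box.
Web: 14 × 180, A = 2 520 mm², y = 90 mm, Ī = 6 804 000 mm⁴.
Top flange (beyond web): 61 × 8, A = 488 mm², y = 176 mm, Ī = 2602.7 mm⁴.
Bottom flange (beyond web): 61 × 8, A = 488 mm², y = 4 mm, Ī = 2602.7 mm⁴.
By symmetry the centroid is at mid-height, ȳ = 90 mm.
Transfer each piece to the horizontal centroidal axis using Ī + A·d² with d = y − 90:
  web: d = 0 mm → contributes +6 804 000 mm⁴
  top flange (beyond web): d = 86 mm → contributes +3 611 851 mm⁴
  bottom flange (beyond web): d = -86 mm → contributes +3 611 851 mm⁴
Total I = 14 027 701 mm⁴.

Ix ≈ 1.40 × 10⁷ mm⁴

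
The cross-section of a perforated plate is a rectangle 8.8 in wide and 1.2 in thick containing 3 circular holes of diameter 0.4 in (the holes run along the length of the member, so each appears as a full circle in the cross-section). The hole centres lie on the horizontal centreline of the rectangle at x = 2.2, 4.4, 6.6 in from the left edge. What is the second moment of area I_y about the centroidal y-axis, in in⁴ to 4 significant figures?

I_y ≈ 66.93 in⁴

Treat the section as a set of non-overlapping primitives; coordinates are from the bounding-box lower-left.
Plate: 8.8 × 1.2, A = 10.56 in², x = 4.4 in, Ī = 68.1472 in⁴.
Hole 1 (subtracted): ⌀0.4, A = 0.125664 in², x = 2.2 in, Ī = 0.00125664 in⁴.
Hole 2 (subtracted): ⌀0.4, A = 0.125664 in², x = 4.4 in, Ī = 0.00125664 in⁴.
Hole 3 (subtracted): ⌀0.4, A = 0.125664 in², x = 6.6 in, Ī = 0.00125664 in⁴.
By symmetry the centroid is at mid-width, x̄ = 4.4 in.
Transfer each piece to the centroidal y-axis using Ī + A·d² with d = x − 4.4:
  plate: d = 0 in → contributes +68.1472 in⁴
  hole 1: d = -2.2 in → contributes −0.609469 in⁴
  hole 2: d = 0 in → contributes −0.00125664 in⁴
  hole 3: d = 2.2 in → contributes −0.609469 in⁴
Total I = 66.927 in⁴.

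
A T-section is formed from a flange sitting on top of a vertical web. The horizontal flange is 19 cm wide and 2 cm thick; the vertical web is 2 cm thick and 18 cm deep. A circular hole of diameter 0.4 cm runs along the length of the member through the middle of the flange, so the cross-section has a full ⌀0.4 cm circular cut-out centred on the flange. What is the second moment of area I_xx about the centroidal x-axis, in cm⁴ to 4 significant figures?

I_xx ≈ 2830 cm⁴

Decompose the section into non-overlapping parts with the origin at the bottom-left of its bounding rectangle.
Flange: 19 × 2, A = 38 cm², y = 19 cm, Ī = 12.6667 cm⁴.
Web: 2 × 18, A = 36 cm², y = 9 cm, Ī = 972 cm⁴.
Hole (subtracted): ⌀0.4, A = 0.125664 cm², y = 19 cm, Ī = 0.00125664 cm⁴.
Centroid: ȳ = ΣA·y / ΣA = 14.1269 cm.
Transfer each piece to the centroidal x-axis using Ī + A·d² with d = y − 14.1269:
  flange: d = 4.87314 cm → contributes +915.072 cm⁴
  web: d = -5.12686 cm → contributes +1918.25 cm⁴
  hole: d = 4.87314 cm → contributes −2.98545 cm⁴
Total I = 2830.33 cm⁴.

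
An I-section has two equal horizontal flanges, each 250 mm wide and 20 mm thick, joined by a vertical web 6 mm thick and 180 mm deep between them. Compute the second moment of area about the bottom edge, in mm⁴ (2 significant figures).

Break the section into simple shapes (no overlaps), measuring from the bottom-left corner of the bounding box.
Bottom flange: 250 × 20, A = 5 000 mm², y = 10 mm, Ī = 166 667 mm⁴.
Web: 6 × 180, A = 1 080 mm², y = 110 mm, Ī = 2 916 000 mm⁴.
Top flange: 250 × 20, A = 5 000 mm², y = 210 mm, Ī = 166 667 mm⁴.
Transfer each piece to a horizontal axis along the bottom face using Ī + A·d² with d = y − 0:
  bottom flange: d = 10 mm → contributes +666 667 mm⁴
  web: d = 110 mm → contributes +15 984 000 mm⁴
  top flange: d = 210 mm → contributes +220 666 667 mm⁴
Total I = 237 317 333 mm⁴.

I_base ≈ 2.4 × 10⁸ mm⁴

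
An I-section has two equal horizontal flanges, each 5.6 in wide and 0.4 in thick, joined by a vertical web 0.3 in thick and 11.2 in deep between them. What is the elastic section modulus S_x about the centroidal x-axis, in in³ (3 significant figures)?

S_x ≈ 31.0 in³

Split into non-overlapping primitives; take the origin at the lower-left of the bounding box.
Bottom flange: 5.6 × 0.4, A = 2.24 in², y = 0.2 in, Ī = 0.029867 in⁴.
Web: 0.3 × 11.2, A = 3.36 in², y = 6 in, Ī = 35.123 in⁴.
Top flange: 5.6 × 0.4, A = 2.24 in², y = 11.8 in, Ī = 0.029867 in⁴.
By symmetry the centroid is at mid-height, ȳ = 6 in.
Transfer each piece to the centroidal x-axis using Ī + A·d² with d = y − 6:
  bottom flange: d = -5.8 in → contributes +75.383 in⁴
  web: d = 0 in → contributes +35.123 in⁴
  top flange: d = 5.8 in → contributes +75.383 in⁴
Total I = 185.89 in⁴.
Extreme fibre distance c = 6 in; S = I/c = 30.982 in³.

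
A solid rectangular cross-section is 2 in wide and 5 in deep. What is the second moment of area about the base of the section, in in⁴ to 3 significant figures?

I_base ≈ 83.3 in⁴

The section: 2 × 5, A = 10 in², y = 2.5 in, Ī = 20.833 in⁴.
Transfer it to the base of the section using Ī + A·d² with d = y − 0:
  the section: d = 2.5 in → contributes +83.333 in⁴
Total I = 83.333 in⁴.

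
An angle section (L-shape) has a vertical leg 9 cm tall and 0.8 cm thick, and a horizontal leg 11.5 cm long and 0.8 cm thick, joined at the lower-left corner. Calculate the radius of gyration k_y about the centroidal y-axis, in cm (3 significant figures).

k_y ≈ 3.66 cm

Split into non-overlapping primitives; take the origin at the lower-left of the bounding box.
Vertical leg: 0.8 × 9, A = 7.2 cm², x = 0.4 cm, Ī = 0.384 cm⁴.
Horizontal leg (remainder): 10.7 × 0.8, A = 8.56 cm², x = 6.15 cm, Ī = 81.67 cm⁴.
Centroid: x̄ = ΣA·x / ΣA = 3.5231 cm.
Transfer each piece to the centroidal y-axis using Ī + A·d² with d = x − 3.5231:
  vertical leg: d = -3.1231 cm → contributes +70.611 cm⁴
  horizontal leg (remainder): d = 2.6269 cm → contributes +140.74 cm⁴
Total I = 211.35 cm⁴.
Radius of gyration: k = √(I/A) = √(211.35 / 15.76) = 3.662 cm.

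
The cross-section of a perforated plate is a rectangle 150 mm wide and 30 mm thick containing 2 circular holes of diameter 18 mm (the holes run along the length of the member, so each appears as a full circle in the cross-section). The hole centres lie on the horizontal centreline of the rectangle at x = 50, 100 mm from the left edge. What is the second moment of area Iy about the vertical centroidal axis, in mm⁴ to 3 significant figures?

Iy ≈ 8.11 × 10⁶ mm⁴

Decompose the section into non-overlapping parts with the origin at the bottom-left of its bounding rectangle.
Plate: 150 × 30, A = 4 500 mm², x = 75 mm, Ī = 8 437 500 mm⁴.
Hole 1 (subtracted): ⌀18, A = 254.47 mm², x = 50 mm, Ī = 5 153 mm⁴.
Hole 2 (subtracted): ⌀18, A = 254.47 mm², x = 100 mm, Ī = 5 153 mm⁴.
By symmetry the centroid is at mid-width, x̄ = 75 mm.
Transfer each piece to the vertical centroidal axis using Ī + A·d² with d = x − 75:
  plate: d = 0 mm → contributes +8 437 500 mm⁴
  hole 1: d = -25 mm → contributes −164 196 mm⁴
  hole 2: d = 25 mm → contributes −164 196 mm⁴
Total I = 8 109 108 mm⁴.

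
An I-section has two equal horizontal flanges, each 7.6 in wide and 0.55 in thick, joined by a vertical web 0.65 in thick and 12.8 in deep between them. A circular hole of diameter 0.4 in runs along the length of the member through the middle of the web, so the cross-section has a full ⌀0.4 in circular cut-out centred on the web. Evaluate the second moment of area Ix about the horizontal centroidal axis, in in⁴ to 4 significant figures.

Break the section into simple shapes (no overlaps), measuring from the bottom-left corner of the bounding box.
Bottom flange: 7.6 × 0.55, A = 4.18 in², y = 0.275 in, Ī = 0.105371 in⁴.
Web: 0.65 × 12.8, A = 8.32 in², y = 6.95 in, Ī = 113.596 in⁴.
Top flange: 7.6 × 0.55, A = 4.18 in², y = 13.625 in, Ī = 0.105371 in⁴.
Hole (subtracted): ⌀0.4, A = 0.125664 in², y = 6.95 in, Ī = 0.00125664 in⁴.
By symmetry the centroid is at mid-height, ȳ = 6.95 in.
Transfer each piece to the horizontal centroidal axis using Ī + A·d² with d = y − 6.95:
  bottom flange: d = -6.675 in → contributes +186.348 in⁴
  web: d = 0 in → contributes +113.596 in⁴
  top flange: d = 6.675 in → contributes +186.348 in⁴
  hole: d = 0 in → contributes −0.00125664 in⁴
Total I = 486.29 in⁴.

Ix ≈ 486.3 in⁴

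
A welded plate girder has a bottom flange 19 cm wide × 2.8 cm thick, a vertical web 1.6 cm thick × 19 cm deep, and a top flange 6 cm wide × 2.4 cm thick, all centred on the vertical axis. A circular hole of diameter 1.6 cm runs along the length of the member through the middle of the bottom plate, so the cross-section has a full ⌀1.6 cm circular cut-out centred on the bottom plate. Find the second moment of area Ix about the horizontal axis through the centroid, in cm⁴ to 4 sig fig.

Break the section into simple shapes (no overlaps), measuring from the bottom-left corner of the bounding box.
Bottom plate: 19 × 2.8, A = 53.2 cm², y = 1.4 cm, Ī = 34.7573 cm⁴.
Web plate: 1.6 × 19, A = 30.4 cm², y = 12.3 cm, Ī = 914.533 cm⁴.
Top plate: 6 × 2.4, A = 14.4 cm², y = 23 cm, Ī = 6.912 cm⁴.
Hole (subtracted): ⌀1.6, A = 2.01062 cm², y = 1.4 cm, Ī = 0.321699 cm⁴.
Centroid: ȳ = ΣA·y / ΣA = 8.09241 cm.
Transfer each piece to the horizontal axis through the centroid using Ī + A·d² with d = y − 8.09241:
  bottom plate: d = -6.69241 cm → contributes +2417.5 cm⁴
  web plate: d = 4.20759 cm → contributes +1452.73 cm⁴
  top plate: d = 14.9076 cm → contributes +3207.12 cm⁴
  hole: d = -6.69241 cm → contributes −90.3739 cm⁴
Total I = 6986.97 cm⁴.

Ix ≈ 6987 cm⁴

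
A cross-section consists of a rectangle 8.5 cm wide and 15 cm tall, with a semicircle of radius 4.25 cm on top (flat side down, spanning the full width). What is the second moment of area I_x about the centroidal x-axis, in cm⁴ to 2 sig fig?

Decompose the section into non-overlapping parts with the origin at the bottom-left of its bounding rectangle.
Rectangular body: 8.5 × 15, A = 127.5 cm², y = 7.5 cm, Ī = 2 391 cm⁴.
Semicircular cap: semicircle r = 4.25, A = 28.37 cm², y = 16.8 cm, Ī = 35.81 cm⁴.
Centroid: ȳ = ΣA·y / ΣA = 9.194 cm.
Transfer each piece to the centroidal x-axis using Ī + A·d² with d = y − 9.194:
  rectangular body: d = -1.694 cm → contributes +2 756 cm⁴
  semicircular cap: d = 7.61 cm → contributes +1 679 cm⁴
Total I = 4 435 cm⁴.

I_x ≈ 4400 cm⁴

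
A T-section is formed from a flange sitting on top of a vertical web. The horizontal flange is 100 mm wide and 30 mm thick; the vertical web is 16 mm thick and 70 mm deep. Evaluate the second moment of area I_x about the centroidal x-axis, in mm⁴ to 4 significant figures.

Break the section into simple shapes (no overlaps), measuring from the bottom-left corner of the bounding box.
Flange: 100 × 30, A = 3 000 mm², y = 85 mm, Ī = 225 000 mm⁴.
Web: 16 × 70, A = 1 120 mm², y = 35 mm, Ī = 457 333 mm⁴.
Centroid: ȳ = ΣA·y / ΣA = 71.4078 mm.
Transfer each piece to the centroidal x-axis using Ī + A·d² with d = y − 71.4078:
  flange: d = 13.5922 mm → contributes +779 246 mm⁴
  web: d = -36.4078 mm → contributes +1 941 922 mm⁴
Total I = 2 721 168 mm⁴.

I_x ≈ 2.721 × 10⁶ mm⁴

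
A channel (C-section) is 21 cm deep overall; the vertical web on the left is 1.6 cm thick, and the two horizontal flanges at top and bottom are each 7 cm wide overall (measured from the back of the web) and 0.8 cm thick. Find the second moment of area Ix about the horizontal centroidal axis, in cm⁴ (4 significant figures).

Treat the section as a set of non-overlapping primitives; coordinates are from the bounding-box lower-left.
Web: 1.6 × 21, A = 33.6 cm², y = 10.5 cm, Ī = 1234.8 cm⁴.
Top flange (beyond web): 5.4 × 0.8, A = 4.32 cm², y = 20.6 cm, Ī = 0.2304 cm⁴.
Bottom flange (beyond web): 5.4 × 0.8, A = 4.32 cm², y = 0.4 cm, Ī = 0.2304 cm⁴.
By symmetry the centroid is at mid-height, ȳ = 10.5 cm.
Transfer each piece to the horizontal centroidal axis using Ī + A·d² with d = y − 10.5:
  web: d = 0 cm → contributes +1234.8 cm⁴
  top flange (beyond web): d = 10.1 cm → contributes +440.914 cm⁴
  bottom flange (beyond web): d = -10.1 cm → contributes +440.914 cm⁴
Total I = 2116.63 cm⁴.

Ix ≈ 2117 cm⁴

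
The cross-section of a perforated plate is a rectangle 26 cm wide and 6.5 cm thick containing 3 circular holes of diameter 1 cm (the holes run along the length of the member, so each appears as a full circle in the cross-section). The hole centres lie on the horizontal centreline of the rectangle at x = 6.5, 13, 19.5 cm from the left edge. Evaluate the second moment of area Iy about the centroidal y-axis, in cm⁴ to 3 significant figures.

Break the section into simple shapes (no overlaps), measuring from the bottom-left corner of the bounding box.
Plate: 26 × 6.5, A = 169 cm², x = 13 cm, Ī = 9520.3 cm⁴.
Hole 1 (subtracted): ⌀1, A = 0.7854 cm², x = 6.5 cm, Ī = 0.049087 cm⁴.
Hole 2 (subtracted): ⌀1, A = 0.7854 cm², x = 13 cm, Ī = 0.049087 cm⁴.
Hole 3 (subtracted): ⌀1, A = 0.7854 cm², x = 19.5 cm, Ī = 0.049087 cm⁴.
By symmetry the centroid is at mid-width, x̄ = 13 cm.
Transfer each piece to the centroidal y-axis using Ī + A·d² with d = x − 13:
  plate: d = 0 cm → contributes +9520.3 cm⁴
  hole 1: d = -6.5 cm → contributes −33.232 cm⁴
  hole 2: d = 0 cm → contributes −0.049087 cm⁴
  hole 3: d = 6.5 cm → contributes −33.232 cm⁴
Total I = 9453.8 cm⁴.

Iy ≈ 9450 cm⁴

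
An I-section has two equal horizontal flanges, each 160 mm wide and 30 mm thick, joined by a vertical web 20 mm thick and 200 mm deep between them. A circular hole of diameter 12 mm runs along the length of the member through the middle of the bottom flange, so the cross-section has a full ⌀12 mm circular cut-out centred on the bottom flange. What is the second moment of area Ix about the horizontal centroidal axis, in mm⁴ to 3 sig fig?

Ix ≈ 1.40 × 10⁸ mm⁴

Decompose the section into non-overlapping parts with the origin at the bottom-left of its bounding rectangle.
Bottom flange: 160 × 30, A = 4 800 mm², y = 15 mm, Ī = 360 000 mm⁴.
Web: 20 × 200, A = 4 000 mm², y = 130 mm, Ī = 13 333 333 mm⁴.
Top flange: 160 × 30, A = 4 800 mm², y = 245 mm, Ī = 360 000 mm⁴.
Hole (subtracted): ⌀12, A = 113.1 mm², y = 15 mm, Ī = 1017.9 mm⁴.
Centroid: ȳ = ΣA·y / ΣA = 130.96 mm.
Transfer each piece to the horizontal centroidal axis using Ī + A·d² with d = y − 130.96:
  bottom flange: d = -115.96 mm → contributes +64 909 114 mm⁴
  web: d = -0.96436 mm → contributes +13 337 053 mm⁴
  top flange: d = 114.04 mm → contributes +62 779 813 mm⁴
  hole: d = -115.96 mm → contributes −1 521 921 mm⁴
Total I = 139 504 061 mm⁴.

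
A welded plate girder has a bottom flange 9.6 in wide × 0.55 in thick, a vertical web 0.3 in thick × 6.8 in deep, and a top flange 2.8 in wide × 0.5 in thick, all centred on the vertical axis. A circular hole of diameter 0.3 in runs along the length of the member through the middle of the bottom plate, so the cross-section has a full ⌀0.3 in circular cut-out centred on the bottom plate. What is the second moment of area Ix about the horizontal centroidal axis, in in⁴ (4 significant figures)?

Ix ≈ 74.26 in⁴

Treat the section as a set of non-overlapping primitives; coordinates are from the bounding-box lower-left.
Bottom plate: 9.6 × 0.55, A = 5.28 in², y = 0.275 in, Ī = 0.1331 in⁴.
Web plate: 0.3 × 6.8, A = 2.04 in², y = 3.95 in, Ī = 7.8608 in⁴.
Top plate: 2.8 × 0.5, A = 1.4 in², y = 7.6 in, Ī = 0.0291667 in⁴.
Hole (subtracted): ⌀0.3, A = 0.0706858 in², y = 0.275 in, Ī = 0.000397608 in⁴.
Centroid: ȳ = ΣA·y / ΣA = 2.32742 in.
Transfer each piece to the horizontal centroidal axis using Ī + A·d² with d = y − 2.32742:
  bottom plate: d = -2.05242 in → contributes +22.3747 in⁴
  web plate: d = 1.62258 in → contributes +13.2317 in⁴
  top plate: d = 5.27258 in → contributes +38.9493 in⁴
  hole: d = -2.05242 in → contributes −0.298156 in⁴
Total I = 74.2575 in⁴.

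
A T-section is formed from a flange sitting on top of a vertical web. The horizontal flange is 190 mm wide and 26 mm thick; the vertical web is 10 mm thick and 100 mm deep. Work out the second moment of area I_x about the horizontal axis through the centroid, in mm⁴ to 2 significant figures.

Break the section into simple shapes (no overlaps), measuring from the bottom-left corner of the bounding box.
Flange: 190 × 26, A = 4 940 mm², y = 113 mm, Ī = 278 287 mm⁴.
Web: 10 × 100, A = 1 000 mm², y = 50 mm, Ī = 833 333 mm⁴.
Centroid: ȳ = ΣA·y / ΣA = 102.4 mm.
Transfer each piece to the horizontal axis through the centroid using Ī + A·d² with d = y − 102.4:
  flange: d = 10.61 mm → contributes +833 980 mm⁴
  web: d = -52.39 mm → contributes +3 578 458 mm⁴
Total I = 4 412 438 mm⁴.

I_x ≈ 4.4 × 10⁶ mm⁴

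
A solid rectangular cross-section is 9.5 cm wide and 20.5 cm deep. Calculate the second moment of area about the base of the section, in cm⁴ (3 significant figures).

The section: 9.5 × 20.5, A = 194.75 cm², y = 10.25 cm, Ī = 6820.3 cm⁴.
Transfer it to the bottom edge using Ī + A·d² with d = y − 0:
  the section: d = 10.25 cm → contributes +27 281 cm⁴
Total I = 27 281 cm⁴.

I_base ≈ 2.73 × 10⁴ cm⁴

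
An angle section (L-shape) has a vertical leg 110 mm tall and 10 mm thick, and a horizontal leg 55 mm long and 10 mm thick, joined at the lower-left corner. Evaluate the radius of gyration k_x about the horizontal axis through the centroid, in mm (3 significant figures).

Break the section into simple shapes (no overlaps), measuring from the bottom-left corner of the bounding box.
Vertical leg: 10 × 110, A = 1 100 mm², y = 55 mm, Ī = 1 109 167 mm⁴.
Horizontal leg (remainder): 45 × 10, A = 450 mm², y = 5 mm, Ī = 3 750 mm⁴.
Centroid: ȳ = ΣA·y / ΣA = 40.484 mm.
Transfer each piece to the horizontal axis through the centroid using Ī + A·d² with d = y − 40.484:
  vertical leg: d = 14.516 mm → contributes +1 340 956 mm⁴
  horizontal leg (remainder): d = -35.484 mm → contributes +570 347 mm⁴
Total I = 1 911 304 mm⁴.
Radius of gyration: k = √(I/A) = √(1 911 304 / 1 550) = 35.116 mm.

k_x ≈ 35.1 mm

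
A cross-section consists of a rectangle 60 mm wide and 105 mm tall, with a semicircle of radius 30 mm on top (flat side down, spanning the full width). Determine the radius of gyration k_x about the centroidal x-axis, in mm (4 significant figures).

k_x ≈ 37.40 mm

Treat the section as a set of non-overlapping primitives; coordinates are from the bounding-box lower-left.
Rectangular body: 60 × 105, A = 6 300 mm², y = 52.5 mm, Ī = 5 788 125 mm⁴.
Semicircular cap: semicircle r = 30, A = 1413.72 mm², y = 117.732 mm, Ī = 88903.1 mm⁴.
Centroid: ȳ = ΣA·y / ΣA = 64.4553 mm.
Transfer each piece to the centroidal x-axis using Ī + A·d² with d = y − 64.4553:
  rectangular body: d = -11.9553 mm → contributes +6 688 585 mm⁴
  semicircular cap: d = 53.2771 mm → contributes +4 101 659 mm⁴
Total I = 10 790 245 mm⁴.
Radius of gyration: k = √(I/A) = √(10 790 245 / 7713.72) = 37.4011 mm.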